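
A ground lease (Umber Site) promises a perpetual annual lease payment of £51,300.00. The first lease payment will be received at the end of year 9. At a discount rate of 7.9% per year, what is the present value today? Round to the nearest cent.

Value at end of year 8: C / r = £51,300.00 / 0.079 = £649,367.0886
Discount to today: PV = £649,367.0886 / (1 + 0.079)^8 = £649,367.0886 / 1.837264 = £353,442.46

£353442.46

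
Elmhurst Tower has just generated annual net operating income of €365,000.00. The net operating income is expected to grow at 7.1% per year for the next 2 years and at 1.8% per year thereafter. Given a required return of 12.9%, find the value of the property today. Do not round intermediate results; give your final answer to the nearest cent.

D_1 = 390915.00000
D_2 = 418669.96500
Terminal value at year 2: TV = D_2×(1+g_2)/(r−g_2) = 426206.02437/0.111 = 3839693.91324
P_0 = D_1/(1+r)^1 + D_2/(1+r)^2 + TV/(1+r)^2
    = 346248.89283 + 328461.08434 + 3012372.82752 = 3687082.80468

€3687082.80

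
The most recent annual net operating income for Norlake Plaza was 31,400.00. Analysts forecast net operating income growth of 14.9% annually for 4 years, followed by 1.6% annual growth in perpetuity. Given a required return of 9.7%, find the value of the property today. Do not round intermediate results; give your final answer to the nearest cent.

D_1 = 36078.60000
D_2 = 41454.31140
D_3 = 47631.00380
D_4 = 54728.02336
Terminal value at year 4: TV = D_4×(1+g_2)/(r−g_2) = 55603.67174/0.081 = 686465.08319
P_0 = D_1/(1+r)^1 + D_2/(1+r)^2 + D_3/(1+r)^3 + D_4/(1+r)^4 + TV/(1+r)^4
    = 32888.42297 + 34447.40018 + 36080.27603 + 37790.55347 + 474014.84353 = 615221.49618

615221.50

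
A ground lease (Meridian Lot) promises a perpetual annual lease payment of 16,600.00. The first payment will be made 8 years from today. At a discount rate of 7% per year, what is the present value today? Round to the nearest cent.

147680.65

Value at end of year 7: C / r = 16,600.00 / 0.07 = 237,142.8571
Discount to today: PV = 237,142.8571 / (1 + 0.07)^7 = 237,142.8571 / 1.605781 = 147,680.65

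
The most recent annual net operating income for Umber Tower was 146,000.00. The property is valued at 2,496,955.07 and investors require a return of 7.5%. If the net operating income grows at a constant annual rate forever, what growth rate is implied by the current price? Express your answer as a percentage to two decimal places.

P = D₀(1+g)/(r−g) ⇒ P(r−g) = D₀(1+g) ⇒ g(P+D₀) = P·r − D₀
g = (P·r − D₀)/(P + D₀) = (2,496,955.07×0.075 − 146,000.00) / (2,496,955.07 + 146,000.00) = 0.015616

1.56%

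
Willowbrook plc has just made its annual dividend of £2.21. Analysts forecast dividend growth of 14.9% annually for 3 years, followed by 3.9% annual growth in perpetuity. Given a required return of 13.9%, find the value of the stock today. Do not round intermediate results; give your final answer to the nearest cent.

D_1 = 2.53929
D_2 = 2.91764
D_3 = 3.35237
Terminal value at year 3: TV = D_3×(1+g_2)/(r−g_2) = 3.48312/0.1 = 34.83116
P_0 = D_1/(1+r)^1 + D_2/(1+r)^2 + D_3/(1+r)^3 + TV/(1+r)^3
    = 2.22940 + 2.24898 + 2.26872 + 23.57202 = 30.31912

£30.32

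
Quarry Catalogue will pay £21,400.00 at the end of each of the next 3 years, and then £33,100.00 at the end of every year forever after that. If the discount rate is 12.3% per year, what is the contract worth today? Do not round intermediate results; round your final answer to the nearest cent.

£241148.50

PV of 3-year annuity: £21,400.00 × [1 − (1+0.123)^−3] / 0.123 = 51135.37135
Perpetuity value at year 3: £33,100.00 / 0.123 = 269105.69106
PV of perpetuity: 269105.69106 / (1+0.123)^3 = 190013.13070
Total PV = 51135.37135 + 190013.13070 = 241148.50205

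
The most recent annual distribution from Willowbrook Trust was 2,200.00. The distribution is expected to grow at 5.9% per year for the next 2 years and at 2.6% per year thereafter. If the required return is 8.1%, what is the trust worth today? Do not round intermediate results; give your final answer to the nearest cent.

D_1 = 2329.80000
D_2 = 2467.25820
Terminal value at year 2: TV = D_2×(1+g_2)/(r−g_2) = 2531.40691/0.055 = 46025.58024
P_0 = D_1/(1+r)^1 + D_2/(1+r)^2 + TV/(1+r)^2
    = 2155.22664 + 2111.36449 + 39386.54485 = 43653.13599

43653.14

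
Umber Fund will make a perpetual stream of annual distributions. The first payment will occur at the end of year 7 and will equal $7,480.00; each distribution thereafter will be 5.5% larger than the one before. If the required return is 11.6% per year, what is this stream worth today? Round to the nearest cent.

$63472.64

Value at end of year 6: C₁ / (r − g) = $7,480.00 / (0.116 − 0.055) = $122,622.9508
Discount to today: PV = $122,622.9508 / (1 + 0.116)^6 = $122,622.9508 / 1.931902 = $63,472.64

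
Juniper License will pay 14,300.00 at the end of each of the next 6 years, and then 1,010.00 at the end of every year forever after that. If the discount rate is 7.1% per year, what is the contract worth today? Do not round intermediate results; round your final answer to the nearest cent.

77377.58

PV of 6-year annuity: 14,300.00 × [1 − (1+0.071)^−6] / 0.071 = 67951.60260
Perpetuity value at year 6: 1,010.00 / 0.071 = 14225.35211
PV of perpetuity: 14225.35211 / (1+0.071)^6 = 9425.97319
Total PV = 67951.60260 + 9425.97319 = 77377.57579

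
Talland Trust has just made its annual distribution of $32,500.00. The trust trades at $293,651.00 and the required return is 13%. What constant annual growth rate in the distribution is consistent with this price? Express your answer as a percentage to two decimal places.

P = D₀(1+g)/(r−g) ⇒ P(r−g) = D₀(1+g) ⇒ g(P+D₀) = P·r − D₀
g = (P·r − D₀)/(P + D₀) = ($293,651.00×0.13 − $32,500.00) / ($293,651.00 + $32,500.00) = 0.017399

1.74%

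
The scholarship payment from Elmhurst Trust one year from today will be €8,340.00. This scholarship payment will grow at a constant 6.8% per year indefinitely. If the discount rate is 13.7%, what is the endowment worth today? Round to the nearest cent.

€120869.57

Growing perpetuity: P = D₁ / (r − g) = €8,340.0000 / (0.137 − 0.068) = €120,869.57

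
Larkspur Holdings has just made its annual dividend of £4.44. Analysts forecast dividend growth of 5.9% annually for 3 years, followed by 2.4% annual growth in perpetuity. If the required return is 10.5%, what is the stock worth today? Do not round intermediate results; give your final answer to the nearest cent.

£61.65

D_1 = 4.70196
D_2 = 4.97938
D_3 = 5.27316
Terminal value at year 3: TV = D_3×(1+g_2)/(r−g_2) = 5.39971/0.081 = 66.66314
P_0 = D_1/(1+r)^1 + D_2/(1+r)^2 + D_3/(1+r)^3 + TV/(1+r)^3
    = 4.25517 + 4.07803 + 3.90827 + 49.40819 = 61.64965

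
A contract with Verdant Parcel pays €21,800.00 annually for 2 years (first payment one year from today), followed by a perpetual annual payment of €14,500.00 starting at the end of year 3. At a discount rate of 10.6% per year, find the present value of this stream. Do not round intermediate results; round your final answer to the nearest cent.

PV of 2-year annuity: €21,800.00 × [1 − (1+0.106)^−2] / 0.106 = 37532.25052
Perpetuity value at year 2: €14,500.00 / 0.106 = 136792.45283
PV of perpetuity: 136792.45283 / (1+0.106)^2 = 111828.34124
Total PV = 37532.25052 + 111828.34124 = 149360.59177

€149360.59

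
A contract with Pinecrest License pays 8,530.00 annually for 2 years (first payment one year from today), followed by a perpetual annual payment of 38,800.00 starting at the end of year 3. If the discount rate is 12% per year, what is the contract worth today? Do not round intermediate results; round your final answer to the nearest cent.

272175.49

PV of 2-year annuity: 8,530.00 × [1 − (1+0.12)^−2] / 0.12 = 14416.13520
Perpetuity value at year 2: 38,800.00 / 0.12 = 323333.33333
PV of perpetuity: 323333.33333 / (1+0.12)^2 = 257759.35374
Total PV = 14416.13520 + 257759.35374 = 272175.48895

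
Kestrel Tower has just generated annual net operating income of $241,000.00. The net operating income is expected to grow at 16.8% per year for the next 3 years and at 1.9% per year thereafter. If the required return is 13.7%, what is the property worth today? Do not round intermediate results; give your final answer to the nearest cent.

$3019235.94

D_1 = 281488.00000
D_2 = 328777.98400
D_3 = 384012.68531
Terminal value at year 3: TV = D_3×(1+g_2)/(r−g_2) = 391308.92633/0.118 = 3316177.34180
P_0 = D_1/(1+r)^1 + D_2/(1+r)^2 + D_3/(1+r)^3 + TV/(1+r)^3
    = 247570.80035 + 254320.75181 + 261254.73889 + 2256089.65193 = 3019235.94299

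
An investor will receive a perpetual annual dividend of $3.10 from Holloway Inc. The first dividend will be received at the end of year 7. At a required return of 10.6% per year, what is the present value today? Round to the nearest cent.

$15.98

Value at end of year 6: C / r = $3.10 / 0.106 = $29.2453
Discount to today: PV = $29.2453 / (1 + 0.106)^6 = $29.2453 / 1.830336 = $15.98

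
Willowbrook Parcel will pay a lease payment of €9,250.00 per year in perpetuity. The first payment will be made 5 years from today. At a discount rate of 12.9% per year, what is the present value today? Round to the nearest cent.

Value at end of year 4: C / r = €9,250.00 / 0.129 = €71,705.4264
Discount to today: PV = €71,705.4264 / (1 + 0.129)^4 = €71,705.4264 / 1.624710 = €44,134.30

€44134.30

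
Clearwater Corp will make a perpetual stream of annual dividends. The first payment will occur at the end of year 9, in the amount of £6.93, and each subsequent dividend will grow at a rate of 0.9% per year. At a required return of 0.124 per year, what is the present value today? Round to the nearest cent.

£23.65

Value at end of year 8: C₁ / (r − g) = £6.93 / (0.124 − 0.009) = £60.2609
Discount to today: PV = £60.2609 / (1 + 0.124)^8 = £60.2609 / 2.547596 = £23.65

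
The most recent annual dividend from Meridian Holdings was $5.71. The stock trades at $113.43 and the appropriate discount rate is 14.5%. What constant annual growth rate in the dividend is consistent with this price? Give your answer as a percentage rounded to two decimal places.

P = D₀(1+g)/(r−g) ⇒ P(r−g) = D₀(1+g) ⇒ g(P+D₀) = P·r − D₀
g = (P·r − D₀)/(P + D₀) = ($113.43×0.145 − $5.71) / ($113.43 + $5.71) = 0.090124

9.01%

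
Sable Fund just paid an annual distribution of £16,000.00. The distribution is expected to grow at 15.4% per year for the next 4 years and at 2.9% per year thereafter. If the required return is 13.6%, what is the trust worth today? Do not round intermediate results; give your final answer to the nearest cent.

£230431.38

D_1 = 18464.00000
D_2 = 21307.45600
D_3 = 24588.80422
D_4 = 28375.48007
Terminal value at year 4: TV = D_4×(1+g_2)/(r−g_2) = 29198.36900/0.107 = 272881.95324
P_0 = D_1/(1+r)^1 + D_2/(1+r)^2 + D_3/(1+r)^3 + D_4/(1+r)^4 + TV/(1+r)^4
    = 16253.52113 + 16511.05931 + 16772.67821 + 17038.44248 + 163855.67580 = 230431.37693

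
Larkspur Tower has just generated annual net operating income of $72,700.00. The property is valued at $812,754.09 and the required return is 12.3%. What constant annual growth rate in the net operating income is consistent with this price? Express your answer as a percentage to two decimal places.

3.08%

P = D₀(1+g)/(r−g) ⇒ P(r−g) = D₀(1+g) ⇒ g(P+D₀) = P·r − D₀
g = (P·r − D₀)/(P + D₀) = ($812,754.09×0.123 − $72,700.00) / ($812,754.09 + $72,700.00) = 0.030796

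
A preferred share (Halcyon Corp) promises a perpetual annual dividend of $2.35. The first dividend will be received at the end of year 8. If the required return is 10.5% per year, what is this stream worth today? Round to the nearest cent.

Value at end of year 7: C / r = $2.35 / 0.105 = $22.3810
Discount to today: PV = $22.3810 / (1 + 0.105)^7 = $22.3810 / 2.011574 = $11.13

$11.13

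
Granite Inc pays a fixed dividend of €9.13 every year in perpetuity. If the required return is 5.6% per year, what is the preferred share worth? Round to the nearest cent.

€163.04

Level perpetuity: PV = C / r = €9.13 / 0.056 = €163.04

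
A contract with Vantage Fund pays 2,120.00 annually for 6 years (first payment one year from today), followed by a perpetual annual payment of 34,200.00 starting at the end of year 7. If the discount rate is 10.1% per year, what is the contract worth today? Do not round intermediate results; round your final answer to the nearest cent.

199305.59

PV of 6-year annuity: 2,120.00 × [1 − (1+0.101)^−6] / 0.101 = 9206.15763
Perpetuity value at year 6: 34,200.00 / 0.101 = 338613.86139
PV of perpetuity: 338613.86139 / (1+0.101)^6 = 190099.43165
Total PV = 9206.15763 + 190099.43165 = 199305.58929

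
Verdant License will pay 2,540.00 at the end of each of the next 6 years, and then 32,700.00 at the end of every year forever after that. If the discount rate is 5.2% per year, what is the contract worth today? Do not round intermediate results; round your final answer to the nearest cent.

476737.55

PV of 6-year annuity: 2,540.00 × [1 − (1+0.052)^−6] / 0.052 = 12810.20730
Perpetuity value at year 6: 32,700.00 / 0.052 = 628846.15385
PV of perpetuity: 628846.15385 / (1+0.052)^6 = 463927.34337
Total PV = 12810.20730 + 463927.34337 = 476737.55067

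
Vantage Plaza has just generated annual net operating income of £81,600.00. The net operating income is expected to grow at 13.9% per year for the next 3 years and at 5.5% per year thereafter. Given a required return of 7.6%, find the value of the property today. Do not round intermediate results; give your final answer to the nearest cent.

£5137079.85

D_1 = 92942.40000
D_2 = 105861.39360
D_3 = 120576.12731
Terminal value at year 3: TV = D_3×(1+g_2)/(r−g_2) = 127207.81431/0.021 = 6057514.96726
P_0 = D_1/(1+r)^1 + D_2/(1+r)^2 + D_3/(1+r)^3 + TV/(1+r)^3
    = 86377.69517 + 91435.12527 + 96788.66885 + 4862478.36390 = 5137079.85320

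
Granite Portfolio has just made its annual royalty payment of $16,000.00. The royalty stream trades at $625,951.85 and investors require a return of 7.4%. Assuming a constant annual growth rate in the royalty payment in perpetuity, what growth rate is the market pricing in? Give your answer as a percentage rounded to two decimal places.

4.72%

P = D₀(1+g)/(r−g) ⇒ P(r−g) = D₀(1+g) ⇒ g(P+D₀) = P·r − D₀
g = (P·r − D₀)/(P + D₀) = ($625,951.85×0.074 − $16,000.00) / ($625,951.85 + $16,000.00) = 0.047232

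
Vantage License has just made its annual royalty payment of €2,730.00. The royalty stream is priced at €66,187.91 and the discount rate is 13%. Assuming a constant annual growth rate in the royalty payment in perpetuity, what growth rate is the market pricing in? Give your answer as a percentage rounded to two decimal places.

P = D₀(1+g)/(r−g) ⇒ P(r−g) = D₀(1+g) ⇒ g(P+D₀) = P·r − D₀
g = (P·r − D₀)/(P + D₀) = (€66,187.91×0.13 − €2,730.00) / (€66,187.91 + €2,730.00) = 0.085238

8.52%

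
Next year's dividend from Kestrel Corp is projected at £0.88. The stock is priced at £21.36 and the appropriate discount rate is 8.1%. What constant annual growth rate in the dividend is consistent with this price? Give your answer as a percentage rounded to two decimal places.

P = D₁/(r−g) ⇒ g = r − D₁/P = 0.081 − £0.88/£21.36 = 0.039801

3.98%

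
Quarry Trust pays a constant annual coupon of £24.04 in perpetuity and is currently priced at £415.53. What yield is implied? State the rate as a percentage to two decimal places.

P = C/r ⇒ r = C/P = £24.04/£415.53 = 0.057854

5.79%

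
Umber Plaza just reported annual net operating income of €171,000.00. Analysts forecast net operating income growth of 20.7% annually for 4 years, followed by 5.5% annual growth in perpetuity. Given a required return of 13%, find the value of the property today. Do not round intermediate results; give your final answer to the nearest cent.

€3939877.25

D_1 = 206397.00000
D_2 = 249121.17900
D_3 = 300689.26305
D_4 = 362931.94050
Terminal value at year 4: TV = D_4×(1+g_2)/(r−g_2) = 382893.19723/0.075 = 5105242.62977
P_0 = D_1/(1+r)^1 + D_2/(1+r)^2 + D_3/(1+r)^3 + D_4/(1+r)^4 + TV/(1+r)^4
    = 182652.21239 + 195098.42509 + 208392.74255 + 222592.95598 + 3131140.91419 = 3939877.25021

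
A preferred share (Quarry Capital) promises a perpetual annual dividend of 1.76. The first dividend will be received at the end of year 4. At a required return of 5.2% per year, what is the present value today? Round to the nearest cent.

Value at end of year 3: C / r = 1.76 / 0.052 = 33.8462
Discount to today: PV = 33.8462 / (1 + 0.052)^3 = 33.8462 / 1.164253 = 29.07

29.07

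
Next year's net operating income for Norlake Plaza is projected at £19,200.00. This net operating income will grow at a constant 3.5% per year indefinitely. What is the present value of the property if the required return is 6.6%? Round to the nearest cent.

£619354.84

Growing perpetuity: P = D₁ / (r − g) = £19,200.0000 / (0.066 − 0.035) = £619,354.84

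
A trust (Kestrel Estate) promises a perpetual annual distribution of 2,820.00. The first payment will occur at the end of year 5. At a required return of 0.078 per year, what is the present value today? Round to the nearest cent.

Value at end of year 4: C / r = 2,820.00 / 0.078 = 36,153.8462
Discount to today: PV = 36,153.8462 / (1 + 0.078)^4 = 36,153.8462 / 1.350439 = 26,771.92

26771.92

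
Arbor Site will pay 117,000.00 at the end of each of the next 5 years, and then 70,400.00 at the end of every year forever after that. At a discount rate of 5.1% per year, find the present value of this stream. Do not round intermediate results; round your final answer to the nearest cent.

PV of 5-year annuity: 117,000.00 × [1 − (1+0.051)^−5] / 0.051 = 505151.56963
Perpetuity value at year 5: 70,400.00 / 0.051 = 1380392.15686
PV of perpetuity: 1380392.15686 / (1+0.051)^5 = 1076437.70813
Total PV = 505151.56963 + 1076437.70813 = 1581589.27776

1581589.28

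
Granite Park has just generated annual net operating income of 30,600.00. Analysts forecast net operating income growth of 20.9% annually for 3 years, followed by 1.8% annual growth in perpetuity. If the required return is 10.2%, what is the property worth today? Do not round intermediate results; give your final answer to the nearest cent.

600501.98

D_1 = 36995.40000
D_2 = 44727.43860
D_3 = 54075.47327
Terminal value at year 3: TV = D_3×(1+g_2)/(r−g_2) = 55048.83179/0.084 = 655343.23555
P_0 = D_1/(1+r)^1 + D_2/(1+r)^2 + D_3/(1+r)^3 + TV/(1+r)^3
    = 33571.14338 + 36830.77345 + 40406.90118 + 489693.15954 = 600501.97754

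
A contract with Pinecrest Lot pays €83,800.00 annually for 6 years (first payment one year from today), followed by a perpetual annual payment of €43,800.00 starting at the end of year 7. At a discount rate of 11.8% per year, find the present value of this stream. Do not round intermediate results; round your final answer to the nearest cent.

PV of 6-year annuity: €83,800.00 × [1 − (1+0.118)^−6] / 0.118 = 346496.38192
Perpetuity value at year 6: €43,800.00 / 0.118 = 371186.44068
PV of perpetuity: 371186.44068 / (1+0.118)^6 = 190082.12650
Total PV = 346496.38192 + 190082.12650 = 536578.50842

€536578.51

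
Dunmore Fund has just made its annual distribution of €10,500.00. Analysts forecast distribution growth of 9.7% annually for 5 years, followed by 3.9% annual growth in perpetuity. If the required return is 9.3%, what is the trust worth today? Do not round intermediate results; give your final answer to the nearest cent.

D_1 = 11518.50000
D_2 = 12635.79450
D_3 = 13861.46657
D_4 = 15206.02882
D_5 = 16681.01362
Terminal value at year 5: TV = D_5×(1+g_2)/(r−g_2) = 17331.57315/0.054 = 320955.05834
P_0 = D_1/(1+r)^1 + D_2/(1+r)^2 + D_3/(1+r)^3 + D_4/(1+r)^4 + D_5/(1+r)^5 + TV/(1+r)^5
    = 10538.42635 + 10576.99333 + 10615.70144 + 10654.55122 + 10693.54317 + 205751.69181 = 258830.90733

€258830.91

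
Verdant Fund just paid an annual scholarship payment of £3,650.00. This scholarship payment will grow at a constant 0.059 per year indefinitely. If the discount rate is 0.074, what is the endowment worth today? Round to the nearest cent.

£257690.00

D₁ = D₀ × (1 + g) = £3,650.00 × 1.059 = £3,865.3500
Growing perpetuity: P = D₁ / (r − g) = £3,865.3500 / (0.074 − 0.059) = £257,690.00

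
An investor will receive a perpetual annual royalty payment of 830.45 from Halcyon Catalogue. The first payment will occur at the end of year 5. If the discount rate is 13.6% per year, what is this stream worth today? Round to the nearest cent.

Value at end of year 4: C / r = 830.45 / 0.136 = 6,106.2500
Discount to today: PV = 6,106.2500 / (1 + 0.136)^4 = 6,106.2500 / 1.665380 = 3,666.58

3666.58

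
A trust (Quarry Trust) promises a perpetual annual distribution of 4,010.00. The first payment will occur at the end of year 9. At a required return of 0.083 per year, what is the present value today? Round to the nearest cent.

Value at end of year 8: C / r = 4,010.00 / 0.083 = 48,313.2530
Discount to today: PV = 48,313.2530 / (1 + 0.083)^8 = 48,313.2530 / 1.892464 = 25,529.28

25529.28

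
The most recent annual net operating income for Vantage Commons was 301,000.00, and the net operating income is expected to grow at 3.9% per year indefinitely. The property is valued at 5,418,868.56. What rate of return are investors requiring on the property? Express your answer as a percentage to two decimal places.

D₁ = 301,000.00 × 1.039 = 312,739.0000
P = D₁/(r − g) ⇒ r = D₁/P + g = 312,739.0000/5,418,868.56 + 0.039 = 0.057713 + 0.039 = 0.096713

9.67%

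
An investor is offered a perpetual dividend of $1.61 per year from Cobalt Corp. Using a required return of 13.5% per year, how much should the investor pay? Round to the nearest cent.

$11.93

Level perpetuity: PV = C / r = $1.61 / 0.135 = $11.93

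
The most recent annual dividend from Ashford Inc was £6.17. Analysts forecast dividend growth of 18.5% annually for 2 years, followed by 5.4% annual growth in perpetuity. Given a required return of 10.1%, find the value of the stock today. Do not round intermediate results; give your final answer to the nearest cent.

D_1 = 7.31145
D_2 = 8.66407
Terminal value at year 2: TV = D_2×(1+g_2)/(r−g_2) = 9.13193/0.047 = 194.29634
P_0 = D_1/(1+r)^1 + D_2/(1+r)^2 + TV/(1+r)^2
    = 6.64074 + 7.14739 + 160.28393 = 174.07205

£174.07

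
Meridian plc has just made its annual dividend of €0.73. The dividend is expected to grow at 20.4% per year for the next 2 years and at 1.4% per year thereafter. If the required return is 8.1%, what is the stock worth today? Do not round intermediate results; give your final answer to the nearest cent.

€15.42

D_1 = 0.87892
D_2 = 1.05822
Terminal value at year 2: TV = D_2×(1+g_2)/(r−g_2) = 1.07303/0.067 = 16.01544
P_0 = D_1/(1+r)^1 + D_2/(1+r)^2 + TV/(1+r)^2
    = 0.81306 + 0.90558 + 13.70527 = 15.42391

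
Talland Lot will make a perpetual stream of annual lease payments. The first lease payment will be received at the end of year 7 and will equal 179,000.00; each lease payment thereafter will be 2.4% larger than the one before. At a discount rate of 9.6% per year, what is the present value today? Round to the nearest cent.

Value at end of year 6: C₁ / (r − g) = 179,000.00 / (0.096 − 0.024) = 2,486,111.1111
Discount to today: PV = 2,486,111.1111 / (1 + 0.096)^6 = 2,486,111.1111 / 1.733258 = 1,434,356.84

1434356.84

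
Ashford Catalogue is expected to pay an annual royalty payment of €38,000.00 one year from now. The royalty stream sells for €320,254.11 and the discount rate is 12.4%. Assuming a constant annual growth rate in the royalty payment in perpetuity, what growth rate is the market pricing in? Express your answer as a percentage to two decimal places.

P = D₁/(r−g) ⇒ g = r − D₁/P = 0.124 − €38,000.00/€320,254.11 = 0.005344

0.53%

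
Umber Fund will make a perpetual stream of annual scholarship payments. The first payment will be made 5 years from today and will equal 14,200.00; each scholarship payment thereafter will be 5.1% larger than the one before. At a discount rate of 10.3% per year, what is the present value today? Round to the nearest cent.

Value at end of year 4: C₁ / (r − g) = 14,200.00 / (0.103 − 0.051) = 273,076.9231
Discount to today: PV = 273,076.9231 / (1 + 0.103)^4 = 273,076.9231 / 1.480137 = 184,494.30

184494.30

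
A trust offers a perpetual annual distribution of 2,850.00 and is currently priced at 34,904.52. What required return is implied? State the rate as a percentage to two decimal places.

8.17%

P = C/r ⇒ r = C/P = 2,850.00/34,904.52 = 0.081651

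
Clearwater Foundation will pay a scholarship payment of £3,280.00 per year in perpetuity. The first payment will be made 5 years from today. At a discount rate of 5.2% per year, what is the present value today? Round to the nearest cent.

Value at end of year 4: C / r = £3,280.00 / 0.052 = £63,076.9231
Discount to today: PV = £63,076.9231 / (1 + 0.052)^4 = £63,076.9231 / 1.224794 = £51,500.04

£51500.04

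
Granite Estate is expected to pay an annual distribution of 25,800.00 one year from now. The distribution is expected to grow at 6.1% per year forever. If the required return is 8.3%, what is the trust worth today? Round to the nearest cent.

Growing perpetuity: P = D₁ / (r − g) = 25,800.0000 / (0.083 − 0.061) = 1,172,727.27

1172727.27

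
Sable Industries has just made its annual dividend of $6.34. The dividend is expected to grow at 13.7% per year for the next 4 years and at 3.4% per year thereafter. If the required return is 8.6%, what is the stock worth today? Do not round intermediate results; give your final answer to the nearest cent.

$179.95

D_1 = 7.20858
D_2 = 8.19616
D_3 = 9.31903
D_4 = 10.59574
Terminal value at year 4: TV = D_4×(1+g_2)/(r−g_2) = 10.95599/0.052 = 210.69213
P_0 = D_1/(1+r)^1 + D_2/(1+r)^2 + D_3/(1+r)^3 + D_4/(1+r)^4 + TV/(1+r)^4
    = 6.63773 + 6.94945 + 7.27581 + 7.61749 + 151.47083 = 179.95131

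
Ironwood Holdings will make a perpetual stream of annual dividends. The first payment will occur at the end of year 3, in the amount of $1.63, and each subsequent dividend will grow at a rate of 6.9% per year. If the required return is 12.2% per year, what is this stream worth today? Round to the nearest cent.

$24.43

Value at end of year 2: C₁ / (r − g) = $1.63 / (0.122 − 0.069) = $30.7547
Discount to today: PV = $30.7547 / (1 + 0.122)^2 = $30.7547 / 1.258884 = $24.43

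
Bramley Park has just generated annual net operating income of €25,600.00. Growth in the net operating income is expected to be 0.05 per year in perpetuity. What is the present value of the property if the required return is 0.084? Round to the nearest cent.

€790588.24

D₁ = D₀ × (1 + g) = €25,600.00 × 1.05 = €26,880.0000
Growing perpetuity: P = D₁ / (r − g) = €26,880.0000 / (0.084 − 0.05) = €790,588.24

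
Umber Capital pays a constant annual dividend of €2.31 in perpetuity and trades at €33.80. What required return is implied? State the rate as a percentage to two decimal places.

P = C/r ⇒ r = C/P = €2.31/€33.80 = 0.068343

6.83%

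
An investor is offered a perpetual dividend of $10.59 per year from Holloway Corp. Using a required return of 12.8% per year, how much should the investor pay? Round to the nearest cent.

Level perpetuity: PV = C / r = $10.59 / 0.128 = $82.73

$82.73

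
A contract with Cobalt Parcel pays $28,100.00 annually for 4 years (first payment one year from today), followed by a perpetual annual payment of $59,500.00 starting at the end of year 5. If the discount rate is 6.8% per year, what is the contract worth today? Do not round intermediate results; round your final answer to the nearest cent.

$768159.59

PV of 4-year annuity: $28,100.00 × [1 − (1+0.068)^−4] / 0.068 = 95611.96280
Perpetuity value at year 4: $59,500.00 / 0.068 = 875000.00000
PV of perpetuity: 875000.00000 / (1+0.068)^4 = 672547.62325
Total PV = 95611.96280 + 672547.62325 = 768159.58605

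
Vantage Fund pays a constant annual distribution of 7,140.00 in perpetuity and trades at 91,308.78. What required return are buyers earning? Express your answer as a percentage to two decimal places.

P = C/r ⇒ r = C/P = 7,140.00/91,308.78 = 0.078196

7.82%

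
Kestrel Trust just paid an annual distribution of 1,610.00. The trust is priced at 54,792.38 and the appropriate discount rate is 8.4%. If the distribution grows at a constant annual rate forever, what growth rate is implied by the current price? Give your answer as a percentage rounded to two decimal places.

5.31%

P = D₀(1+g)/(r−g) ⇒ P(r−g) = D₀(1+g) ⇒ g(P+D₀) = P·r − D₀
g = (P·r − D₀)/(P + D₀) = (54,792.38×0.084 − 1,610.00) / (54,792.38 + 1,610.00) = 0.053057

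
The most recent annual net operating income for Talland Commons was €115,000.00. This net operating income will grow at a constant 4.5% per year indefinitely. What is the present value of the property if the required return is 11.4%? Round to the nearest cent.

D₁ = D₀ × (1 + g) = €115,000.00 × 1.045 = €120,175.0000
Growing perpetuity: P = D₁ / (r − g) = €120,175.0000 / (0.114 − 0.045) = €1,741,666.67

€1741666.67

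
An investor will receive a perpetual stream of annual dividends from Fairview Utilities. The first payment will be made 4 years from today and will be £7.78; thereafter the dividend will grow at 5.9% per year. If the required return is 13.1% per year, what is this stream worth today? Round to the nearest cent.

Value at end of year 3: C₁ / (r − g) = £7.78 / (0.131 − 0.059) = £108.0556
Discount to today: PV = £108.0556 / (1 + 0.131)^3 = £108.0556 / 1.446731 = £74.69

£74.69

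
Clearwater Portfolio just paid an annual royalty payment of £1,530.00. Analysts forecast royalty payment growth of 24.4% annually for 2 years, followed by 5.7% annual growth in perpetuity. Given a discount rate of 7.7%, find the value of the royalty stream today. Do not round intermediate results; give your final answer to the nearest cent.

£111689.72

D_1 = 1903.32000
D_2 = 2367.73008
Terminal value at year 2: TV = D_2×(1+g_2)/(r−g_2) = 2502.69069/0.02 = 125134.53473
P_0 = D_1/(1+r)^1 + D_2/(1+r)^2 + TV/(1+r)^2
    = 1767.24234 + 2041.27156 + 107881.20198 = 111689.71588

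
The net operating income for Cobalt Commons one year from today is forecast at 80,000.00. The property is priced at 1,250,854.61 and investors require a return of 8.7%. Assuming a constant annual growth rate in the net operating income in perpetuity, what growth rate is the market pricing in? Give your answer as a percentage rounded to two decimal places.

P = D₁/(r−g) ⇒ g = r − D₁/P = 0.087 − 80,000.00/1,250,854.61 = 0.023044

2.30%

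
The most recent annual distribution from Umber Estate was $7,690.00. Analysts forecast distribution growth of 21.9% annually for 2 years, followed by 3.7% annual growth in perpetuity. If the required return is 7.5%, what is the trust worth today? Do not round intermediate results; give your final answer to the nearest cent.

$288451.81

D_1 = 9374.11000
D_2 = 11427.04009
Terminal value at year 2: TV = D_2×(1+g_2)/(r−g_2) = 11849.84057/0.038 = 311837.90982
P_0 = D_1/(1+r)^1 + D_2/(1+r)^2 + TV/(1+r)^2
    = 8720.10233 + 9888.19045 + 269843.51310 = 288451.80588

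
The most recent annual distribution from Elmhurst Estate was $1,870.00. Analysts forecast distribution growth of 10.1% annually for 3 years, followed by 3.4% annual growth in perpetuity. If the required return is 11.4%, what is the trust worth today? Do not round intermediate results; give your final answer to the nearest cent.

D_1 = 2058.87000
D_2 = 2266.81587
D_3 = 2495.76427
Terminal value at year 3: TV = D_3×(1+g_2)/(r−g_2) = 2580.62026/0.08 = 32257.75323
P_0 = D_1/(1+r)^1 + D_2/(1+r)^2 + D_3/(1+r)^3 + TV/(1+r)^3
    = 1848.17774 + 1826.61013 + 1805.29422 + 23333.42775 = 28813.50984

$28813.51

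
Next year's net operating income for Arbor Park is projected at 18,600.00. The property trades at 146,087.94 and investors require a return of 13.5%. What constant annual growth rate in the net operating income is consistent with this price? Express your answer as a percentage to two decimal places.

P = D₁/(r−g) ⇒ g = r − D₁/P = 0.135 − 18,600.00/146,087.94 = 0.007679

0.77%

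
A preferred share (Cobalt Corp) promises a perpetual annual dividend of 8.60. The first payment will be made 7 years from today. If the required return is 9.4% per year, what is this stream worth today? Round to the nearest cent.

53.37

Value at end of year 6: C / r = 8.60 / 0.094 = 91.4894
Discount to today: PV = 91.4894 / (1 + 0.094)^6 = 91.4894 / 1.714368 = 53.37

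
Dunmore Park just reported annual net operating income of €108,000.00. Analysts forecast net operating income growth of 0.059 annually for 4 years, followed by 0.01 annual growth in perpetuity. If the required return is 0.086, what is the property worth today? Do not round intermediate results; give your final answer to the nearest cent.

D_1 = 114372.00000
D_2 = 121119.94800
D_3 = 128266.02493
D_4 = 135833.72040
Terminal value at year 4: TV = D_4×(1+g_2)/(r−g_2) = 137192.05761/0.076 = 1805158.65272
P_0 = D_1/(1+r)^1 + D_2/(1+r)^2 + D_3/(1+r)^3 + D_4/(1+r)^4 + TV/(1+r)^4
    = 105314.91713 + 102696.59046 + 100143.36031 + 97653.60826 + 1297765.05710 = 1703573.53325

€1703573.53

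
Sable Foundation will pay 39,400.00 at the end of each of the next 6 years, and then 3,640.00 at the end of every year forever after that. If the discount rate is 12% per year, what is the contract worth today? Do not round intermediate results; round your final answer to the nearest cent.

177357.26

PV of 6-year annuity: 39,400.00 × [1 − (1+0.12)^−6] / 0.12 = 161989.44855
Perpetuity value at year 6: 3,640.00 / 0.12 = 30333.33333
PV of perpetuity: 30333.33333 / (1+0.12)^6 = 15367.81068
Total PV = 161989.44855 + 15367.81068 = 177357.25922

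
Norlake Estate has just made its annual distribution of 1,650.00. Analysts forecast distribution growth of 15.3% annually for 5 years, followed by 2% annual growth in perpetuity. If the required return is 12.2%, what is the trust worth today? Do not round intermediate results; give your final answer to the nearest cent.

27868.44

D_1 = 1902.45000
D_2 = 2193.52485
D_3 = 2529.13415
D_4 = 2916.09168
D_5 = 3362.25370
Terminal value at year 5: TV = D_5×(1+g_2)/(r−g_2) = 3429.49878/0.102 = 33622.53704
P_0 = D_1/(1+r)^1 + D_2/(1+r)^2 + D_3/(1+r)^3 + D_4/(1+r)^4 + D_5/(1+r)^5 + TV/(1+r)^5
    = 1695.58824 + 1742.43604 + 1790.57821 + 1840.05051 + 1890.88970 + 18908.89700 = 27868.43969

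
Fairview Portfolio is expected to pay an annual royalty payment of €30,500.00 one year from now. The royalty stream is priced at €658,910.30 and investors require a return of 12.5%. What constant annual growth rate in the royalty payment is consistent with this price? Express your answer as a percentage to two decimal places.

P = D₁/(r−g) ⇒ g = r − D₁/P = 0.125 − €30,500.00/€658,910.30 = 0.078711

7.87%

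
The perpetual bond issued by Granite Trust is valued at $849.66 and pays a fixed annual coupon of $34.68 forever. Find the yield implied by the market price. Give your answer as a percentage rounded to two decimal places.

4.08%

P = C/r ⇒ r = C/P = $34.68/$849.66 = 0.040816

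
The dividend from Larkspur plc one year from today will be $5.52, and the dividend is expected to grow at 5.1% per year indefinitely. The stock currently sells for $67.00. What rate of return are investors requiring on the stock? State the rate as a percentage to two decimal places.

13.34%

P = D₁/(r − g) ⇒ r = D₁/P + g = $5.5200/$67.00 + 0.051 = 0.082388 + 0.051 = 0.133388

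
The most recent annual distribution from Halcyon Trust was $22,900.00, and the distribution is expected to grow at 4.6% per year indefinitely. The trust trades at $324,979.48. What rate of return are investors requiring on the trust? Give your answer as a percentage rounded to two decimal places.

11.97%

D₁ = $22,900.00 × 1.046 = $23,953.4000
P = D₁/(r − g) ⇒ r = D₁/P + g = $23,953.4000/$324,979.48 + 0.046 = 0.073707 + 0.046 = 0.119707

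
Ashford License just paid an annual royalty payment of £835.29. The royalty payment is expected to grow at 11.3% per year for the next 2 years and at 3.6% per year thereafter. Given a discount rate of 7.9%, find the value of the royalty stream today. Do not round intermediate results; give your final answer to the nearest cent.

D_1 = 929.67777
D_2 = 1034.73136
Terminal value at year 2: TV = D_2×(1+g_2)/(r−g_2) = 1071.98169/0.043 = 24929.80667
P_0 = D_1/(1+r)^1 + D_2/(1+r)^2 + TV/(1+r)^2
    = 861.61054 + 888.76045 + 21412.92625 = 23163.29724

£23163.30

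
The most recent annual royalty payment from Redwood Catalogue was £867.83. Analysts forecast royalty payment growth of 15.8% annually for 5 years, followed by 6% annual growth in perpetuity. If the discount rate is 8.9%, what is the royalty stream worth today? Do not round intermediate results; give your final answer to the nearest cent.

D_1 = 1004.94714
D_2 = 1163.72879
D_3 = 1347.59794
D_4 = 1560.51841
D_5 = 1807.08032
Terminal value at year 5: TV = D_5×(1+g_2)/(r−g_2) = 1915.50514/0.029 = 66051.90133
P_0 = D_1/(1+r)^1 + D_2/(1+r)^2 + D_3/(1+r)^3 + D_4/(1+r)^4 + D_5/(1+r)^5 + TV/(1+r)^5
    = 922.81647 + 981.28694 + 1043.46214 + 1109.57683 + 1179.88059 + 43126.66991 = 48363.69288

£48363.69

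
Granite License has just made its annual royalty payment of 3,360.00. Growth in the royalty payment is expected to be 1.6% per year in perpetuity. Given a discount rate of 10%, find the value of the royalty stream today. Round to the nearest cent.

D₁ = D₀ × (1 + g) = 3,360.00 × 1.016 = 3,413.7600
Growing perpetuity: P = D₁ / (r − g) = 3,413.7600 / (0.1 − 0.016) = 40,640.00

40640.00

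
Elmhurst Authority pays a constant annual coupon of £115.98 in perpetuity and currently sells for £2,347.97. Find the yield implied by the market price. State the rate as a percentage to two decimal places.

4.94%

P = C/r ⇒ r = C/P = £115.98/£2,347.97 = 0.049396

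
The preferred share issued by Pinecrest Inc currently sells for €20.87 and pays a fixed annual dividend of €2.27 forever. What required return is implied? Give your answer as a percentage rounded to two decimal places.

P = C/r ⇒ r = C/P = €2.27/€20.87 = 0.108769

10.88%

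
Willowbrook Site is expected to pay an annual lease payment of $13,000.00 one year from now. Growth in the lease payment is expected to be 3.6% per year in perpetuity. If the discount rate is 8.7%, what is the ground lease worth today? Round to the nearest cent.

$254901.96

Growing perpetuity: P = D₁ / (r − g) = $13,000.0000 / (0.087 − 0.036) = $254,901.96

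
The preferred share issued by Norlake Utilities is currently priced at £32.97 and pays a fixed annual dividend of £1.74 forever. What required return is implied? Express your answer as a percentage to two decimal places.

5.28%

P = C/r ⇒ r = C/P = £1.74/£32.97 = 0.052775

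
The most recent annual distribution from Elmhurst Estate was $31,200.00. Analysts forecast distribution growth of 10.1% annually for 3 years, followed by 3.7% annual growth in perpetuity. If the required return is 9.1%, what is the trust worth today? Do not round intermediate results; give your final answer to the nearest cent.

$711108.80

D_1 = 34351.20000
D_2 = 37820.67120
D_3 = 41640.55899
Terminal value at year 3: TV = D_3×(1+g_2)/(r−g_2) = 43181.25967/0.054 = 799652.95692
P_0 = D_1/(1+r)^1 + D_2/(1+r)^2 + D_3/(1+r)^3 + TV/(1+r)^3
    = 31485.97617 + 31774.57357 + 32065.81622 + 615782.43373 = 711108.79969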